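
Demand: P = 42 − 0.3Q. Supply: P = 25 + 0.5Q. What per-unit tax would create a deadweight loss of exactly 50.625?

9

Competitive equilibrium: 42 − 0.3Q = 25 + 0.5Q → Q* = 21.25, P* = 35.625.
A tax t gives ΔQ = t/0.8 and wedge t, so DWL = t²/1.6.
t²/1.6 = 50.625 → t² = 81 → t = 9.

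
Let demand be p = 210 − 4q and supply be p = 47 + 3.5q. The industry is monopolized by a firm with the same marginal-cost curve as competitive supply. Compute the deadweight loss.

Competitive equilibrium: 210 − 4q = 47 + 3.5q → q* = 21.7333, p* = 123.0667.
Marginal revenue: MR = 210 − 8q. Set MR = MC: 210 − 8q = 47 + 3.5q → q_m = 14.1739.
Price p_m = 210 − 4·14.1739 = 153.3044; MC(q_m) = 47 + 3.5·14.1739 = 96.6087.
Competitive q* = 21.7333, so Δq = 7.5594; wedge = 153.3044 − 96.6087 = 56.6957.
The triangle = ½ × 7.5594 × 56.6957 = 214.29.

214.29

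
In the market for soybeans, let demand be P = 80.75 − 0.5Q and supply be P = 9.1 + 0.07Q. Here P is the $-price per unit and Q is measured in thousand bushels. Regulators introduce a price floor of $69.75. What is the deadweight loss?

$3064.91 thousand

Competitive equilibrium: 80.75 − 0.5Q = 9.1 + 0.07Q → Q* = 125.7018, P* = 17.8991.
At the floor P = 69.75, quantity demanded = (80.75 − 69.75)/0.5 = 22.
Sellers' marginal cost at Q' = 22: 9.1 + 0.07·22 = 10.64.
ΔQ = 125.7018 − 22 = 103.7018; wedge = 69.75 − 10.64 = 59.11.
The triangle = ½ × 103.7018 × 59.11 = $3064.91 thousand.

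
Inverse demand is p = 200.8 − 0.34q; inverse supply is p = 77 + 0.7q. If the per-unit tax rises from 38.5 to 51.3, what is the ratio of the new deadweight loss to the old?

1.775

Competitive equilibrium: 200.8 − 0.34q = 77 + 0.7q → q* = 119.0385, p* = 160.3269.
For a per-unit tax t: Δq = t/1.04, so DWL = ½·t·(t/1.04) = t²/2.08.
At t = 38.5: DWL = 712.620. At t = 51.3: DWL = 1265.236.
Ratio = (51.3/38.5)² = 1.775.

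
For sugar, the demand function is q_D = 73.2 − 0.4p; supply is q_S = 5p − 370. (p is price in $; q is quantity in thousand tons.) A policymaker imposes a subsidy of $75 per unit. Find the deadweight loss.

$1041.67 thousand

In inverse form: demand p = 183 − 2.5q, supply p = 74 + 0.2q.
Competitive equilibrium: 183 − 2.5q = 74 + 0.2q → q* = 40.37037, p* = 82.07407.
The subsidy lowers effective supply by 75: p = 0.2q − 1.
New quantity: 183 − 2.5q = 0.2q − 1 → q' = 68.14815.
Overproduction Δq = 68.14815 − 40.37037 = 27.77778; wedge = subsidy = 75.
Deadweight loss = ½ × 27.77778 × 75 = $1041.67 thousand.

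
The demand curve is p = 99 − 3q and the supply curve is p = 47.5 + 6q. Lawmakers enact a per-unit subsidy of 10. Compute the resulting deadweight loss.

Competitive equilibrium: 99 − 3q = 47.5 + 6q → q* = 5.7222, p* = 81.8333.
The subsidy lowers effective supply by 10: p = 37.5 + 6q.
New quantity: 99 − 3q = 37.5 + 6q → q' = 6.8333.
Overproduction Δq = 6.8333 − 5.7222 = 1.1111; wedge = subsidy = 10.
Deadweight loss = ½ × 1.1111 × 10 = 5.56.

5.56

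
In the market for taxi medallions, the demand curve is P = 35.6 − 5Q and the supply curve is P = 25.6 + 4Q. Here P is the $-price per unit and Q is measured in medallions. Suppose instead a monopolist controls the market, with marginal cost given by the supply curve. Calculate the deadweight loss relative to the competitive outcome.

$0.71

Competitive equilibrium: 35.6 − 5Q = 25.6 + 4Q → Q* = 1.1111, P* = 30.0444.
Marginal revenue: MR = 35.6 − 10Q. Set MR = MC: 35.6 − 10Q = 25.6 + 4Q → Q_m = 0.7143.
Price P_m = 35.6 − 5·0.7143 = 32.0285; MC(Q_m) = 25.6 + 4·0.7143 = 28.4572.
Competitive Q* = 1.1111, so ΔQ = 0.3968; wedge = 32.0285 − 28.4572 = 3.5713.
The triangle = ½ × 0.3968 × 3.5713 = $0.71.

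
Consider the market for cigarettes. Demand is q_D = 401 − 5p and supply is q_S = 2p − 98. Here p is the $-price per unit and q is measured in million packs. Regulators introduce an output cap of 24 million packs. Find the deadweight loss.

In inverse form: demand p = 80.2 − 0.2q, supply p = 49 + 0.5q.
Competitive equilibrium: 80.2 − 0.2q = 49 + 0.5q → q* = 44.5714, p* = 71.2857.
At q = 24: demand price = 80.2 − 0.2·24 = 75.4; supply price = 49 + 0.5·24 = 61.
Δq = 44.5714 − 24 = 20.5714; wedge = 75.4 − 61 = 14.4.
The triangle = ½ × 20.5714 × 14.4 = $148.11 million.

$148.11 million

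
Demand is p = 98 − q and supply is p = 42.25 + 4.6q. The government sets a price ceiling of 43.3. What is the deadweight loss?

264.93

Competitive equilibrium: 98 − q = 42.25 + 4.6q → q* = 9.9554, p* = 88.0446.
At the ceiling p = 43.3, quantity supplied = (43.3 − 42.25)/4.6 = 0.2283.
Willingness to pay at q' = 0.2283: 98 − 1·0.2283 = 97.7717.
Δq = 9.9554 − 0.2283 = 9.7271; wedge = 97.7717 − 43.3 = 54.4717.
Welfare loss = ½ × 9.7271 × 54.4717 = 264.93.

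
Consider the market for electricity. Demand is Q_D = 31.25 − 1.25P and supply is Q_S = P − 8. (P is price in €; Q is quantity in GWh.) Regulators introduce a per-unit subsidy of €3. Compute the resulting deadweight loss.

In inverse form: demand P = 25 − 0.8Q, supply P = 8 + Q.
Competitive equilibrium: 25 − 0.8Q = 8 + Q → Q* = 9.4444, P* = 17.4444.
The subsidy lowers effective supply by 3: P = 5 + Q.
New quantity: 25 − 0.8Q = 5 + Q → Q' = 11.1111.
Overproduction ΔQ = 11.1111 − 9.4444 = 1.6667; wedge = subsidy = 3.
Welfare loss = ½ × 1.6667 × 3 = €2.50.

€2.50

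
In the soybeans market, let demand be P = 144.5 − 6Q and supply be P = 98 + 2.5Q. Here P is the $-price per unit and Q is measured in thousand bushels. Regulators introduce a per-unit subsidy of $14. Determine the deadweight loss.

$11.53 thousand

Competitive equilibrium: 144.5 − 6Q = 98 + 2.5Q → Q* = 5.4706, P* = 111.6765.
The subsidy lowers effective supply by 14: P = 84 + 2.5Q.
New quantity: 144.5 − 6Q = 84 + 2.5Q → Q' = 7.1176.
Overproduction ΔQ = 7.1176 − 5.4706 = 1.647; wedge = subsidy = 14.
Welfare loss = ½ × 1.647 × 14 = $11.53 thousand.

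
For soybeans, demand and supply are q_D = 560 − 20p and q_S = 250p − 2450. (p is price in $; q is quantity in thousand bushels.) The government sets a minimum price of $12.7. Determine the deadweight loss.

$26.01 thousand

In inverse form: demand p = 28 − 0.05q, supply p = 9.8 + 0.004q.
Competitive equilibrium: 28 − 0.05q = 9.8 + 0.004q → q* = 337.037, p* = 11.1481.
At the floor p = 12.7, quantity demanded = (28 − 12.7)/0.05 = 306.
Sellers' marginal cost at q' = 306: 9.8 + 0.004·306 = 11.024.
Δq = 337.037 − 306 = 31.037; wedge = 12.7 − 11.024 = 1.676.
The triangle = ½ × 31.037 × 1.676 = $26.01 thousand.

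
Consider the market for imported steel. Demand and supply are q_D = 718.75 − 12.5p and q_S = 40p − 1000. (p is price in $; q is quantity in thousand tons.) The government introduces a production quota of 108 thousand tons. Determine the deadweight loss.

$2132.12 thousand

In inverse form: demand p = 57.5 − 0.08q, supply p = 25 + 0.025q.
Competitive equilibrium: 57.5 − 0.08q = 25 + 0.025q → q* = 309.5238, p* = 32.7381.
At q = 108: demand price = 57.5 − 0.08·108 = 48.86; supply price = 25 + 0.025·108 = 27.7.
Δq = 309.5238 − 108 = 201.5238; wedge = 48.86 − 27.7 = 21.16.
The triangle = ½ × 201.5238 × 21.16 = $2132.12 thousand.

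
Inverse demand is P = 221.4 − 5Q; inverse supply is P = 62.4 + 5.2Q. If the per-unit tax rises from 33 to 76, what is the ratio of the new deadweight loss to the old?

Competitive equilibrium: 221.4 − 5Q = 62.4 + 5.2Q → Q* = 15.5882, P* = 143.4588.
For a per-unit tax t: ΔQ = t/10.2, so DWL = ½·t·(t/10.2) = t²/20.4.
At t = 33: DWL = 53.382. At t = 76: DWL = 283.137.
Ratio = (76/33)² = 5.304.

5.304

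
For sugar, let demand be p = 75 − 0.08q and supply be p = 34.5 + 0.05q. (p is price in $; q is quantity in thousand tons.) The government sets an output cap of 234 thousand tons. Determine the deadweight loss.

$390.79 thousand

Competitive equilibrium: 75 − 0.08q = 34.5 + 0.05q → q* = 311.5385, p* = 50.0769.
At q = 234: demand price = 75 − 0.08·234 = 56.28; supply price = 34.5 + 0.05·234 = 46.2.
Δq = 311.5385 − 234 = 77.5385; wedge = 56.28 − 46.2 = 10.08.
Welfare loss = ½ × 77.5385 × 10.08 = $390.79 thousand.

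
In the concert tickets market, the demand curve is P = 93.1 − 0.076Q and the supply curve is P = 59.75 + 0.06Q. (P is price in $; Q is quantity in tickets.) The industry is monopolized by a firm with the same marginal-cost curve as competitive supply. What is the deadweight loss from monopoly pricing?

Competitive equilibrium: 93.1 − 0.076Q = 59.75 + 0.06Q → Q* = 245.22059, P* = 74.46324.
Marginal revenue: MR = 93.1 − 0.152Q. Set MR = MC: 93.1 − 0.152Q = 59.75 + 0.06Q → Q_m = 157.31132.
Price P_m = 93.1 − 0.076·157.31132 = 81.14434; MC(Q_m) = 59.75 + 0.06·157.31132 = 69.18868.
Competitive Q* = 245.22059, so ΔQ = 87.90927; wedge = 81.14434 − 69.18868 = 11.95566.
Deadweight loss = ½ × 87.90927 × 11.95566 = $525.51.

$525.51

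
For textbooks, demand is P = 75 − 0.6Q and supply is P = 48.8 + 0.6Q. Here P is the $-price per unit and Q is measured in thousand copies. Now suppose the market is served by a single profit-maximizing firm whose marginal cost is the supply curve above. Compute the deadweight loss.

$31.78 thousand

Competitive equilibrium: 75 − 0.6Q = 48.8 + 0.6Q → Q* = 21.8333, P* = 61.9.
Marginal revenue: MR = 75 − 1.2Q. Set MR = MC: 75 − 1.2Q = 48.8 + 0.6Q → Q_m = 14.5556.
Price P_m = 75 − 0.6·14.5556 = 66.2666; MC(Q_m) = 48.8 + 0.6·14.5556 = 57.5334.
Competitive Q* = 21.8333, so ΔQ = 7.2777; wedge = 66.2666 − 57.5334 = 8.7332.
Welfare loss = ½ × 7.2777 × 8.7332 = $31.78 thousand.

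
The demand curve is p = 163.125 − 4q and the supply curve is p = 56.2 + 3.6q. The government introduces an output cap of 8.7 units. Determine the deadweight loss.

Competitive equilibrium: 163.125 − 4q = 56.2 + 3.6q → q* = 14.0691, p* = 106.8487.
At q = 8.7: demand price = 163.125 − 4·8.7 = 128.325; supply price = 56.2 + 3.6·8.7 = 87.52.
Δq = 14.0691 − 8.7 = 5.3691; wedge = 128.325 − 87.52 = 40.805.
Welfare loss = ½ × 5.3691 × 40.805 = 109.54.

109.54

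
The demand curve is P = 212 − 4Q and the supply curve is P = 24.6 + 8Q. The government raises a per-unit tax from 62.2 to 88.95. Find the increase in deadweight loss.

Competitive equilibrium: 212 − 4Q = 24.6 + 8Q → Q* = 15.6167, P* = 149.5333.
For a per-unit tax t: ΔQ = t/12, so DWL = ½·t·(t/12) = t²/24.
At t = 62.2: DWL = 161.202. At t = 88.95: DWL = 329.671.
Increase = 329.671 − 161.202 = 168.47.

168.47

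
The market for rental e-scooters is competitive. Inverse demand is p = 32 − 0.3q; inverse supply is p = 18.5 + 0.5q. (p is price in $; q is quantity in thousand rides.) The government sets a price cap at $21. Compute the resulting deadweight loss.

Competitive equilibrium: 32 − 0.3q = 18.5 + 0.5q → q* = 16.875, p* = 26.9375.
At the ceiling p = 21, quantity supplied = (21 − 18.5)/0.5 = 5.
Willingness to pay at q' = 5: 32 − 0.3·5 = 30.5.
Δq = 16.875 − 5 = 11.875; wedge = 30.5 − 21 = 9.5.
The triangle = ½ × 11.875 × 9.5 = $56.41 thousand.

$56.41 thousand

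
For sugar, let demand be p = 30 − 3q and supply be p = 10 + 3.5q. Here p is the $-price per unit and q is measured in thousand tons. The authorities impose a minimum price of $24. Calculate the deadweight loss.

Competitive equilibrium: 30 − 3q = 10 + 3.5q → q* = 3.0769, p* = 20.7692.
At the floor p = 24, quantity demanded = (30 − 24)/3 = 2.
Sellers' marginal cost at q' = 2: 10 + 3.5·2 = 17.
Δq = 3.0769 − 2 = 1.0769; wedge = 24 − 17 = 7.
Welfare loss = ½ × 1.0769 × 7 = $3.77 thousand.

$3.77 thousand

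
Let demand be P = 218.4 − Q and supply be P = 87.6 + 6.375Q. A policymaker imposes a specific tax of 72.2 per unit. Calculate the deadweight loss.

Competitive equilibrium: 218.4 − Q = 87.6 + 6.375Q → Q* = 17.7356, P* = 200.6644.
With the tax, the buyer price exceeds the seller price by 72.2: (218.4 − Q) − (87.6 + 6.375Q) = 72.2 → Q' = 7.9458.
ΔQ = 17.7356 − 7.9458 = 9.7898; the wedge equals the tax, 72.2.
Deadweight loss = ½ × 9.7898 × 72.2 = 353.41.

353.41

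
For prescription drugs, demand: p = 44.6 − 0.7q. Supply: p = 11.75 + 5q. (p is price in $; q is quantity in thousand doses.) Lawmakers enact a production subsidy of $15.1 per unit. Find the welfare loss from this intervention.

$20 thousand

Competitive equilibrium: 44.6 − 0.7q = 11.75 + 5q → q* = 5.7632, p* = 40.5658.
The subsidy lowers effective supply by 15.1: p = 5q − 3.35.
New quantity: 44.6 − 0.7q = 5q − 3.35 → q' = 8.4123.
Overproduction Δq = 8.4123 − 5.7632 = 2.6491; wedge = subsidy = 15.1.
Welfare loss = ½ × 2.6491 × 15.1 = $20 thousand.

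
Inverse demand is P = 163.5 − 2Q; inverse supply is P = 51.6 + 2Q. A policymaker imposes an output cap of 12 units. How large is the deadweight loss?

510.40

Competitive equilibrium: 163.5 − 2Q = 51.6 + 2Q → Q* = 27.975, P* = 107.55.
At Q = 12: demand price = 163.5 − 2·12 = 139.5; supply price = 51.6 + 2·12 = 75.6.
ΔQ = 27.975 − 12 = 15.975; wedge = 139.5 − 75.6 = 63.9.
DWL = ½ × 15.975 × 63.9 = 510.40.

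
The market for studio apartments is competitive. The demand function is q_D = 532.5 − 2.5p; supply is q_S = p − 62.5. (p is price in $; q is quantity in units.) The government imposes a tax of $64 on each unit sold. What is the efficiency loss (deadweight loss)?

$1462.86

In inverse form: demand p = 213 − 0.4q, supply p = 62.5 + q.
Competitive equilibrium: 213 − 0.4q = 62.5 + q → q* = 107.5, p* = 170.
With the tax, the buyer price exceeds the seller price by 64: (213 − 0.4q) − (62.5 + q) = 64 → q' = 61.7857.
Δq = 107.5 − 61.7857 = 45.7143; the wedge equals the tax, 64.
DWL = ½ × 45.7143 × 64 = $1462.86.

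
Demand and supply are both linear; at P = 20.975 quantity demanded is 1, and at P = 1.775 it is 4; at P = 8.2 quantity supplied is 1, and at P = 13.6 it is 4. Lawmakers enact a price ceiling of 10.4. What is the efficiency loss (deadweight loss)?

0.46

Demand slope = (1.775 − 20.975)/(4 − 1) = −6.4, so P = 27.375 − 6.4Q.
Supply slope = (13.6 − 8.2)/(4 − 1) = 1.8, so P = 6.4 + 1.8Q.
Competitive equilibrium: 27.375 − 6.4Q = 6.4 + 1.8Q → Q* = 2.5579, P* = 11.0043.
At the ceiling P = 10.4, quantity supplied = (10.4 − 6.4)/1.8 = 2.2222.
Willingness to pay at Q' = 2.2222: 27.375 − 6.4·2.2222 = 13.1529.
ΔQ = 2.5579 − 2.2222 = 0.3357; wedge = 13.1529 − 10.4 = 2.7529.
DWL = ½ × 0.3357 × 2.7529 = 0.46.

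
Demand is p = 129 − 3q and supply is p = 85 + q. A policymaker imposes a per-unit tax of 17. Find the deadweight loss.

36.125

Competitive equilibrium: 129 − 3q = 85 + q → q* = 11, p* = 96.
With the tax, the buyer price exceeds the seller price by 17: (129 − 3q) − (85 + q) = 17 → q' = 6.75.
Δq = 11 − 6.75 = 4.25; the wedge equals the tax, 17.
Welfare loss = ½ × 4.25 × 17 = 36.125.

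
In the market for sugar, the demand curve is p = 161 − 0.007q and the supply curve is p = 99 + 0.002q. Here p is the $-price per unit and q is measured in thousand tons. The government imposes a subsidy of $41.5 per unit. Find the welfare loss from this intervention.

$95680.56 thousand

Competitive equilibrium: 161 − 0.007q = 99 + 0.002q → q* = 6888.8889, p* = 112.7778.
The subsidy lowers effective supply by 41.5: p = 57.5 + 0.002q.
New quantity: 161 − 0.007q = 57.5 + 0.002q → q' = 11500.
Overproduction Δq = 11500 − 6888.8889 = 4611.1111; wedge = subsidy = 41.5.
The triangle = ½ × 4611.1111 × 41.5 = $95680.56 thousand.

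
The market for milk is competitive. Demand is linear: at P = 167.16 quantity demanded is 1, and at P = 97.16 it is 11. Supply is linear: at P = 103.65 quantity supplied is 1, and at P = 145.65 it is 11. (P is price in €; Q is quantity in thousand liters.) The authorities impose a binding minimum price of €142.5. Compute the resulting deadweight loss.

Demand slope = (97.16 − 167.16)/(11 − 1) = −7, so P = 174.16 − 7Q.
Supply slope = (145.65 − 103.65)/(11 − 1) = 4.2, so P = 99.45 + 4.2Q.
Competitive equilibrium: 174.16 − 7Q = 99.45 + 4.2Q → Q* = 6.6705, P* = 127.4663.
At the floor P = 142.5, quantity demanded = (174.16 − 142.5)/7 = 4.5229.
Sellers' marginal cost at Q' = 4.5229: 99.45 + 4.2·4.5229 = 118.4462.
ΔQ = 6.6705 − 4.5229 = 2.1476; wedge = 142.5 − 118.4462 = 24.0538.
Welfare loss = ½ × 2.1476 × 24.0538 = €25.83 thousand.

€25.83 thousand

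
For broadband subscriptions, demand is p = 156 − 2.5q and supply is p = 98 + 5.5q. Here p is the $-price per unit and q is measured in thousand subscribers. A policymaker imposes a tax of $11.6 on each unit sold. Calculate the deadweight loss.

$8.41 thousand

Competitive equilibrium: 156 − 2.5q = 98 + 5.5q → q* = 7.25, p* = 137.875.
With the tax, the buyer price exceeds the seller price by 11.6: (156 − 2.5q) − (98 + 5.5q) = 11.6 → q' = 5.8.
Δq = 7.25 − 5.8 = 1.45; the wedge equals the tax, 11.6.
The triangle = ½ × 1.45 × 11.6 = $8.41 thousand.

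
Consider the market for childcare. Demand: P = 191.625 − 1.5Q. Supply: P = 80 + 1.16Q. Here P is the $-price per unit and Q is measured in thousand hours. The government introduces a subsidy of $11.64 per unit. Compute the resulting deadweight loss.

$25.47 thousand

Competitive equilibrium: 191.625 − 1.5Q = 80 + 1.16Q → Q* = 41.9643, P* = 128.6786.
The subsidy lowers effective supply by 11.64: P = 68.36 + 1.16Q.
New quantity: 191.625 − 1.5Q = 68.36 + 1.16Q → Q' = 46.3402.
Overproduction ΔQ = 46.3402 − 41.9643 = 4.3759; wedge = subsidy = 11.64.
Welfare loss = ½ × 4.3759 × 11.64 = $25.47 thousand.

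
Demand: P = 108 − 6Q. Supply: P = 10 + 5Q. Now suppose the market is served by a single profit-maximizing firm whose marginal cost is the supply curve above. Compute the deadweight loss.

54.38

Competitive equilibrium: 108 − 6Q = 10 + 5Q → Q* = 8.9091, P* = 54.5455.
Marginal revenue: MR = 108 − 12Q. Set MR = MC: 108 − 12Q = 10 + 5Q → Q_m = 5.7647.
Price P_m = 108 − 6·5.7647 = 73.4118; MC(Q_m) = 10 + 5·5.7647 = 38.8235.
Competitive Q* = 8.9091, so ΔQ = 3.1444; wedge = 73.4118 − 38.8235 = 34.5883.
DWL = ½ × 3.1444 × 34.5883 = 54.38.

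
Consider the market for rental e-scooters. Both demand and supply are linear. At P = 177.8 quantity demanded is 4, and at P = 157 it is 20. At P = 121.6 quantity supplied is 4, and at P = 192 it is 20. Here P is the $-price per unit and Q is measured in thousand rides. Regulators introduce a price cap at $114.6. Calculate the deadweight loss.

$373.68 thousand

Demand slope = (157 − 177.8)/(20 − 4) = −1.3, so P = 183 − 1.3Q.
Supply slope = (192 − 121.6)/(20 − 4) = 4.4, so P = 104 + 4.4Q.
Competitive equilibrium: 183 − 1.3Q = 104 + 4.4Q → Q* = 13.8596, P* = 164.9825.
At the ceiling P = 114.6, quantity supplied = (114.6 − 104)/4.4 = 2.4091.
Willingness to pay at Q' = 2.4091: 183 − 1.3·2.4091 = 179.8682.
ΔQ = 13.8596 − 2.4091 = 11.4505; wedge = 179.8682 − 114.6 = 65.2682.
DWL = ½ × 11.4505 × 65.2682 = $373.68 thousand.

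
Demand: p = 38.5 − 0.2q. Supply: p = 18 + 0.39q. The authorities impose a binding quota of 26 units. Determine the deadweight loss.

Competitive equilibrium: 38.5 − 0.2q = 18 + 0.39q → q* = 34.7458, p* = 31.5508.
At q = 26: demand price = 38.5 − 0.2·26 = 33.3; supply price = 18 + 0.39·26 = 28.14.
Δq = 34.7458 − 26 = 8.7458; wedge = 33.3 − 28.14 = 5.16.
The triangle = ½ × 8.7458 × 5.16 = 22.56.

22.56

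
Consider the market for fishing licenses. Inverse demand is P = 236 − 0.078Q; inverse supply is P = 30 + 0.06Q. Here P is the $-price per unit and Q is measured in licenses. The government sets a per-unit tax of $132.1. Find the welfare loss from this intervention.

Competitive equilibrium: 236 − 0.078Q = 30 + 0.06Q → Q* = 1492.7536, P* = 119.5652.
With the tax, the buyer price exceeds the seller price by 132.1: (236 − 0.078Q) − (30 + 0.06Q) = 132.1 → Q' = 535.5072.
ΔQ = 1492.7536 − 535.5072 = 957.2464; the wedge equals the tax, 132.1.
Deadweight loss = ½ × 957.2464 × 132.1 = $63226.12.

$63226.12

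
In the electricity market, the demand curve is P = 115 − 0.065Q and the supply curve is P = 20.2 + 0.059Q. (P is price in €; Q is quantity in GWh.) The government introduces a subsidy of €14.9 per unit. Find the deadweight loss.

€895.20

Competitive equilibrium: 115 − 0.065Q = 20.2 + 0.059Q → Q* = 764.5161, P* = 65.3065.
The subsidy lowers effective supply by 14.9: P = 5.3 + 0.059Q.
New quantity: 115 − 0.065Q = 5.3 + 0.059Q → Q' = 884.6774.
Overproduction ΔQ = 884.6774 − 764.5161 = 120.1613; wedge = subsidy = 14.9.
Welfare loss = ½ × 120.1613 × 14.9 = €895.20.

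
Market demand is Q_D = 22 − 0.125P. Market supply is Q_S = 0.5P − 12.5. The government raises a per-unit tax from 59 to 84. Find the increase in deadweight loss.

In inverse form: demand P = 176 − 8Q, supply P = 25 + 2Q.
Competitive equilibrium: 176 − 8Q = 25 + 2Q → Q* = 15.1, P* = 55.2.
For a per-unit tax t: ΔQ = t/10, so DWL = ½·t·(t/10) = t²/20.
At t = 59: DWL = 174.05. At t = 84: DWL = 352.8.
Increase = 352.8 − 174.05 = 178.75.

178.75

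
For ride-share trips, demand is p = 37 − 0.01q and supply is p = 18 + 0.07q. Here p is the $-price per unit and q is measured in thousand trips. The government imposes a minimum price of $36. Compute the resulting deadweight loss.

$756.25 thousand

Competitive equilibrium: 37 − 0.01q = 18 + 0.07q → q* = 237.5, p* = 34.625.
At the floor p = 36, quantity demanded = (37 − 36)/0.01 = 100.
Sellers' marginal cost at q' = 100: 18 + 0.07·100 = 25.
Δq = 237.5 − 100 = 137.5; wedge = 36 − 25 = 11.
The triangle = ½ × 137.5 × 11 = $756.25 thousand.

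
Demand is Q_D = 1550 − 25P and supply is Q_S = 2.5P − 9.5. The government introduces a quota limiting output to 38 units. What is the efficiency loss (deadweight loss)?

1955.22

In inverse form: demand P = 62 − 0.04Q, supply P = 3.8 + 0.4Q.
Competitive equilibrium: 62 − 0.04Q = 3.8 + 0.4Q → Q* = 132.2727, P* = 56.7091.
At Q = 38: demand price = 62 − 0.04·38 = 60.48; supply price = 3.8 + 0.4·38 = 19.
ΔQ = 132.2727 − 38 = 94.2727; wedge = 60.48 − 19 = 41.48.
Welfare loss = ½ × 94.2727 × 41.48 = 1955.22.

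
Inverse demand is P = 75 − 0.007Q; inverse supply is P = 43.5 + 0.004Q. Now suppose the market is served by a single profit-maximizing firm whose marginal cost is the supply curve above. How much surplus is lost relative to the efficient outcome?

6821.02

Competitive equilibrium: 75 − 0.007Q = 43.5 + 0.004Q → Q* = 2863.6364, P* = 54.9545.
Marginal revenue: MR = 75 − 0.014Q. Set MR = MC: 75 − 0.014Q = 43.5 + 0.004Q → Q_m = 1750.
Price P_m = 75 − 0.007·1750 = 62.75; MC(Q_m) = 43.5 + 0.004·1750 = 50.5.
Competitive Q* = 2863.6364, so ΔQ = 1113.6364; wedge = 62.75 − 50.5 = 12.25.
Deadweight loss = ½ × 1113.6364 × 12.25 = 6821.02.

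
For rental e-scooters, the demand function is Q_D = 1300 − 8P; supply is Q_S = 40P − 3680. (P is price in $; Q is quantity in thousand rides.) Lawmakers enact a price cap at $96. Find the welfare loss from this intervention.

In inverse form: demand P = 162.5 − 0.125Q, supply P = 92 + 0.025Q.
Competitive equilibrium: 162.5 − 0.125Q = 92 + 0.025Q → Q* = 470, P* = 103.75.
At the ceiling P = 96, quantity supplied = (96 − 92)/0.025 = 160.
Willingness to pay at Q' = 160: 162.5 − 0.125·160 = 142.5.
ΔQ = 470 − 160 = 310; wedge = 142.5 − 96 = 46.5.
Deadweight loss = ½ × 310 × 46.5 = $7207.50 thousand.

$7207.50 thousand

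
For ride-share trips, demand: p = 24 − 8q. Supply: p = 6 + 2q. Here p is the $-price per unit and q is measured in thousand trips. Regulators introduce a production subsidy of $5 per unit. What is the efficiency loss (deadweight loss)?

$1.25 thousand

Competitive equilibrium: 24 − 8q = 6 + 2q → q* = 1.8, p* = 9.6.
The subsidy lowers effective supply by 5: p = 1 + 2q.
New quantity: 24 − 8q = 1 + 2q → q' = 2.3.
Overproduction Δq = 2.3 − 1.8 = 0.5; wedge = subsidy = 5.
Welfare loss = ½ × 0.5 × 5 = $1.25 thousand.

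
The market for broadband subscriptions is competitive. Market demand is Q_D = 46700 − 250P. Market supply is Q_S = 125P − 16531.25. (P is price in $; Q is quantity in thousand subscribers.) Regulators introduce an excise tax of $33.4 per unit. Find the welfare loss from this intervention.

In inverse form: demand P = 186.8 − 0.004Q, supply P = 132.25 + 0.008Q.
Competitive equilibrium: 186.8 − 0.004Q = 132.25 + 0.008Q → Q* = 4545.8333, P* = 168.6167.
With the tax, the buyer price exceeds the seller price by 33.4: (186.8 − 0.004Q) − (132.25 + 0.008Q) = 33.4 → Q' = 1762.5.
ΔQ = 4545.8333 − 1762.5 = 2783.3333; the wedge equals the tax, 33.4.
DWL = ½ × 2783.3333 × 33.4 = $46481.67 thousand.

$46481.67 thousand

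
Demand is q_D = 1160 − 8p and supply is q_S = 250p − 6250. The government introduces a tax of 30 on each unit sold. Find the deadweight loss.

In inverse form: demand p = 145 − 0.125q, supply p = 25 + 0.004q.
Competitive equilibrium: 145 − 0.125q = 25 + 0.004q → q* = 930.2326, p* = 28.7209.
With the tax, the buyer price exceeds the seller price by 30: (145 − 0.125q) − (25 + 0.004q) = 30 → q' = 697.6744.
Δq = 930.2326 − 697.6744 = 232.5582; the wedge equals the tax, 30.
The triangle = ½ × 232.5582 × 30 = 3488.37.

3488.37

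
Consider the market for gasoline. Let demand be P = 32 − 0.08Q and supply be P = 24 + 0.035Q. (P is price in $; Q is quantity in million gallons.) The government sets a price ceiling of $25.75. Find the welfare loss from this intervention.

Competitive equilibrium: 32 − 0.08Q = 24 + 0.035Q → Q* = 69.5652, P* = 26.4348.
At the ceiling P = 25.75, quantity supplied = (25.75 − 24)/0.035 = 50.
Willingness to pay at Q' = 50: 32 − 0.08·50 = 28.
ΔQ = 69.5652 − 50 = 19.5652; wedge = 28 − 25.75 = 2.25.
The triangle = ½ × 19.5652 × 2.25 = $22.01 million.

$22.01 million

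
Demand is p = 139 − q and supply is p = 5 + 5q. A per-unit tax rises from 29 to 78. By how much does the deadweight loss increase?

Competitive equilibrium: 139 − q = 5 + 5q → q* = 22.3333, p* = 116.6667.
For a per-unit tax t: Δq = t/6, so DWL = ½·t·(t/6) = t²/12.
At t = 29: DWL = 70.083. At t = 78: DWL = 507.
Increase = 507 − 70.083 = 436.92.

436.92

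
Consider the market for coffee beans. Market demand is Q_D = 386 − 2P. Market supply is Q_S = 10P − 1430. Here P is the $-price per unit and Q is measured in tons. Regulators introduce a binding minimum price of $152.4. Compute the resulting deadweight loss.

$1.37

In inverse form: demand P = 193 − 0.5Q, supply P = 143 + 0.1Q.
Competitive equilibrium: 193 − 0.5Q = 143 + 0.1Q → Q* = 83.3333, P* = 151.3333.
At the floor P = 152.4, quantity demanded = (193 − 152.4)/0.5 = 81.2.
Sellers' marginal cost at Q' = 81.2: 143 + 0.1·81.2 = 151.12.
ΔQ = 83.3333 − 81.2 = 2.1333; wedge = 152.4 − 151.12 = 1.28.
The triangle = ½ × 2.1333 × 1.28 = $1.37.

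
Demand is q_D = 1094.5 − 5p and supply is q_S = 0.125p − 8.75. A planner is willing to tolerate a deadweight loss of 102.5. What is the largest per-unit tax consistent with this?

41

In inverse form: demand p = 218.9 − 0.2q, supply p = 70 + 8q.
Competitive equilibrium: 218.9 − 0.2q = 70 + 8q → q* = 18.1585, p* = 215.2683.
A tax t gives Δq = t/8.2 and wedge t, so DWL = t²/16.4.
t²/16.4 = 102.5 → t² = 1681 → t = 41.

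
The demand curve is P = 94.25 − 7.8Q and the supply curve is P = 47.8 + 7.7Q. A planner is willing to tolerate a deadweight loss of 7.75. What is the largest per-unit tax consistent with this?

15.5

Competitive equilibrium: 94.25 − 7.8Q = 47.8 + 7.7Q → Q* = 2.9968, P* = 70.8752.
A tax t gives ΔQ = t/15.5 and wedge t, so DWL = t²/31.
t²/31 = 7.75 → t² = 240.25 → t = 15.5.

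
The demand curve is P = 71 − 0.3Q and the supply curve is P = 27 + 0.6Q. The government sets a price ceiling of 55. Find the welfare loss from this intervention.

2.22

Competitive equilibrium: 71 − 0.3Q = 27 + 0.6Q → Q* = 48.8889, P* = 56.3333.
At the ceiling P = 55, quantity supplied = (55 − 27)/0.6 = 46.6667.
Willingness to pay at Q' = 46.6667: 71 − 0.3·46.6667 = 57.
ΔQ = 48.8889 − 46.6667 = 2.2222; wedge = 57 − 55 = 2.
DWL = ½ × 2.2222 × 2 = 2.22.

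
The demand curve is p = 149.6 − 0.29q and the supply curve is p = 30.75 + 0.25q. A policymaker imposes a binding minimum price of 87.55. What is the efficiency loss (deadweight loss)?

Competitive equilibrium: 149.6 − 0.29q = 30.75 + 0.25q → q* = 220.0926, p* = 85.7731.
At the floor p = 87.55, quantity demanded = (149.6 − 87.55)/0.29 = 213.9655.
Sellers' marginal cost at q' = 213.9655: 30.75 + 0.25·213.9655 = 84.2414.
Δq = 220.0926 − 213.9655 = 6.1271; wedge = 87.55 − 84.2414 = 3.3086.
The triangle = ½ × 6.1271 × 3.3086 = 10.14.

10.14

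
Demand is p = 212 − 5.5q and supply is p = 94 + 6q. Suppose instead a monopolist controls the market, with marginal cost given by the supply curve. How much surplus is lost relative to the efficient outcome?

63.37

Competitive equilibrium: 212 − 5.5q = 94 + 6q → q* = 10.2609, p* = 155.5652.
Marginal revenue: MR = 212 − 11q. Set MR = MC: 212 − 11q = 94 + 6q → q_m = 6.9412.
Price p_m = 212 − 5.5·6.9412 = 173.8234; MC(q_m) = 94 + 6·6.9412 = 135.6472.
Competitive q* = 10.2609, so Δq = 3.3197; wedge = 173.8234 − 135.6472 = 38.1762.
Welfare loss = ½ × 3.3197 × 38.1762 = 63.37.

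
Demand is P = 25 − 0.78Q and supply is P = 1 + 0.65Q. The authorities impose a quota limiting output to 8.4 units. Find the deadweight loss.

50.25

Competitive equilibrium: 25 − 0.78Q = 1 + 0.65Q → Q* = 16.7832, P* = 11.9091.
At Q = 8.4: demand price = 25 − 0.78·8.4 = 18.448; supply price = 1 + 0.65·8.4 = 6.46.
ΔQ = 16.7832 − 8.4 = 8.3832; wedge = 18.448 − 6.46 = 11.988.
DWL = ½ × 8.3832 × 11.988 = 50.25.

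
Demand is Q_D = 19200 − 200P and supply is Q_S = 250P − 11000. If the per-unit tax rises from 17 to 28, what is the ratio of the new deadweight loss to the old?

2.713

In inverse form: demand P = 96 − 0.005Q, supply P = 44 + 0.004Q.
Competitive equilibrium: 96 − 0.005Q = 44 + 0.004Q → Q* = 5777.7778, P* = 67.1111.
For a per-unit tax t: ΔQ = t/0.009, so DWL = ½·t·(t/0.009) = t²/0.018.
At t = 17: DWL = 16055.556. At t = 28: DWL = 43555.556.
Ratio = (28/17)² = 2.713.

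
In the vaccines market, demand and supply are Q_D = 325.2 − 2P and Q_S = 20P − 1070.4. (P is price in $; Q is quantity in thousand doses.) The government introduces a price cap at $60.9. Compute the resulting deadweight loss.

In inverse form: demand P = 162.6 − 0.5Q, supply P = 53.52 + 0.05Q.
Competitive equilibrium: 162.6 − 0.5Q = 53.52 + 0.05Q → Q* = 198.3273, P* = 63.4364.
At the ceiling P = 60.9, quantity supplied = (60.9 − 53.52)/0.05 = 147.6.
Willingness to pay at Q' = 147.6: 162.6 − 0.5·147.6 = 88.8.
ΔQ = 198.3273 − 147.6 = 50.7273; wedge = 88.8 − 60.9 = 27.9.
Deadweight loss = ½ × 50.7273 × 27.9 = $707.65 thousand.

$707.65 thousand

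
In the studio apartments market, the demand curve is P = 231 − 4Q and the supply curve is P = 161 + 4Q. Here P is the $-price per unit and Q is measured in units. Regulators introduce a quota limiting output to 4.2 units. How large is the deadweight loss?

$82.81

Competitive equilibrium: 231 − 4Q = 161 + 4Q → Q* = 8.75, P* = 196.
At Q = 4.2: demand price = 231 − 4·4.2 = 214.2; supply price = 161 + 4·4.2 = 177.8.
ΔQ = 8.75 − 4.2 = 4.55; wedge = 214.2 − 177.8 = 36.4.
Deadweight loss = ½ × 4.55 × 36.4 = $82.81.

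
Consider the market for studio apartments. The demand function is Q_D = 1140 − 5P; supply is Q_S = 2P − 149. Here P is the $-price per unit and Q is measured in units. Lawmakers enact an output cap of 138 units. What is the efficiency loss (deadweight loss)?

$2312.58

In inverse form: demand P = 228 − 0.2Q, supply P = 74.5 + 0.5Q.
Competitive equilibrium: 228 − 0.2Q = 74.5 + 0.5Q → Q* = 219.2857, P* = 184.1429.
At Q = 138: demand price = 228 − 0.2·138 = 200.4; supply price = 74.5 + 0.5·138 = 143.5.
ΔQ = 219.2857 − 138 = 81.2857; wedge = 200.4 − 143.5 = 56.9.
The triangle = ½ × 81.2857 × 56.9 = $2312.58.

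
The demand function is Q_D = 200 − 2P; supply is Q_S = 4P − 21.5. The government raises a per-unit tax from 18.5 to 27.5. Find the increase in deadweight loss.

In inverse form: demand P = 100 − 0.5Q, supply P = 5.375 + 0.25Q.
Competitive equilibrium: 100 − 0.5Q = 5.375 + 0.25Q → Q* = 126.1667, P* = 36.9167.
For a per-unit tax t: ΔQ = t/0.75, so DWL = ½·t·(t/0.75) = t²/1.5.
At t = 18.5: DWL = 228.167. At t = 27.5: DWL = 504.167.
Increase = 504.167 − 228.167 = 276.

276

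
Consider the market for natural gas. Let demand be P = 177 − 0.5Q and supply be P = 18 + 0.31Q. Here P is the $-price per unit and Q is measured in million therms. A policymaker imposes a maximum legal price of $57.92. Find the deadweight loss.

$1846.49 million

Competitive equilibrium: 177 − 0.5Q = 18 + 0.31Q → Q* = 196.2963, P* = 78.8519.
At the ceiling P = 57.92, quantity supplied = (57.92 − 18)/0.31 = 128.7742.
Willingness to pay at Q' = 128.7742: 177 − 0.5·128.7742 = 112.6129.
ΔQ = 196.2963 − 128.7742 = 67.5221; wedge = 112.6129 − 57.92 = 54.6929.
Deadweight loss = ½ × 67.5221 × 54.6929 = $1846.49 million.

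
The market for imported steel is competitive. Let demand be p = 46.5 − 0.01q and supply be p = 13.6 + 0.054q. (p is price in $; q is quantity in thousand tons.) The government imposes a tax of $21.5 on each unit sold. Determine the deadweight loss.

Competitive equilibrium: 46.5 − 0.01q = 13.6 + 0.054q → q* = 514.0625, p* = 41.3594.
With the tax, the buyer price exceeds the seller price by 21.5: (46.5 − 0.01q) − (13.6 + 0.054q) = 21.5 → q' = 178.125.
Δq = 514.0625 − 178.125 = 335.9375; the wedge equals the tax, 21.5.
Deadweight loss = ½ × 335.9375 × 21.5 = $3611.33 thousand.

$3611.33 thousand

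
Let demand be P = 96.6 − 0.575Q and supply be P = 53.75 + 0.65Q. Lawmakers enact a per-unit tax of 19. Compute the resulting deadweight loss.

147.35

Competitive equilibrium: 96.6 − 0.575Q = 53.75 + 0.65Q → Q* = 34.9796, P* = 76.4867.
With the tax, the buyer price exceeds the seller price by 19: (96.6 − 0.575Q) − (53.75 + 0.65Q) = 19 → Q' = 19.4694.
ΔQ = 34.9796 − 19.4694 = 15.5102; the wedge equals the tax, 19.
The triangle = ½ × 15.5102 × 19 = 147.35.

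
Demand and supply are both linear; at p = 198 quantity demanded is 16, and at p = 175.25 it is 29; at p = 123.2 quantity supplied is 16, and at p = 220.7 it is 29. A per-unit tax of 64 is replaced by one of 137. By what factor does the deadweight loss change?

4.582

Demand slope = (175.25 − 198)/(29 − 16) = −1.75, so p = 226 − 1.75q.
Supply slope = (220.7 − 123.2)/(29 − 16) = 7.5, so p = 3.2 + 7.5q.
Competitive equilibrium: 226 − 1.75q = 3.2 + 7.5q → q* = 24.0865, p* = 183.8486.
For a per-unit tax t: Δq = t/9.25, so DWL = ½·t·(t/9.25) = t²/18.5.
At t = 64: DWL = 221.405. At t = 137: DWL = 1014.541.
Ratio = (137/64)² = 4.582.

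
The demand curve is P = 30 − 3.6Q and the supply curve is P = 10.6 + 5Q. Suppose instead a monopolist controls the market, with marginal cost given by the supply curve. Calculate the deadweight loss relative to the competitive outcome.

Competitive equilibrium: 30 − 3.6Q = 10.6 + 5Q → Q* = 2.2558, P* = 21.8791.
Marginal revenue: MR = 30 − 7.2Q. Set MR = MC: 30 − 7.2Q = 10.6 + 5Q → Q_m = 1.5902.
Price P_m = 30 − 3.6·1.5902 = 24.2753; MC(Q_m) = 10.6 + 5·1.5902 = 18.551.
Competitive Q* = 2.2558, so ΔQ = 0.6656; wedge = 24.2753 − 18.551 = 5.7243.
Deadweight loss = ½ × 0.6656 × 5.7243 = 1.91.

1.91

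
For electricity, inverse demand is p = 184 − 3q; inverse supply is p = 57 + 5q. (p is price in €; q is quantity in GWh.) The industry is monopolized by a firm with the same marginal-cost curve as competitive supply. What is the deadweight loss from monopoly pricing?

Competitive equilibrium: 184 − 3q = 57 + 5q → q* = 15.875, p* = 136.375.
Marginal revenue: MR = 184 − 6q. Set MR = MC: 184 − 6q = 57 + 5q → q_m = 11.5455.
Price p_m = 184 − 3·11.5455 = 149.3635; MC(q_m) = 57 + 5·11.5455 = 114.7275.
Competitive q* = 15.875, so Δq = 4.3295; wedge = 149.3635 − 114.7275 = 34.636.
The triangle = ½ × 4.3295 × 34.636 = €74.98.

€74.98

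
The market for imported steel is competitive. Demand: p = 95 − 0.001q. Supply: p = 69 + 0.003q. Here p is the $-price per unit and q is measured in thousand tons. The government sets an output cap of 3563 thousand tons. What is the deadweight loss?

$17251.938 thousand

Competitive equilibrium: 95 − 0.001q = 69 + 0.003q → q* = 6500, p* = 88.5.
At q = 3563: demand price = 95 − 0.001·3563 = 91.437; supply price = 69 + 0.003·3563 = 79.689.
Δq = 6500 − 3563 = 2937; wedge = 91.437 − 79.689 = 11.748.
Welfare loss = ½ × 2937 × 11.748 = $17251.938 thousand.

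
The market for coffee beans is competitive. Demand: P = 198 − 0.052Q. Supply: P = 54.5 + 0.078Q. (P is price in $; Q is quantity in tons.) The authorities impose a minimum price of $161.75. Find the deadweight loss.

Competitive equilibrium: 198 − 0.052Q = 54.5 + 0.078Q → Q* = 1103.84615, P* = 140.6.
At the floor P = 161.75, quantity demanded = (198 − 161.75)/0.052 = 697.11538.
Sellers' marginal cost at Q' = 697.11538: 54.5 + 0.078·697.11538 = 108.875.
ΔQ = 1103.84615 − 697.11538 = 406.73077; wedge = 161.75 − 108.875 = 52.875.
DWL = ½ × 406.73077 × 52.875 = $10752.94.

$10752.94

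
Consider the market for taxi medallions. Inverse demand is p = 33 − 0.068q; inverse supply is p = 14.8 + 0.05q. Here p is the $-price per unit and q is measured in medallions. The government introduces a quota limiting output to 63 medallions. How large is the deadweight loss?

Competitive equilibrium: 33 − 0.068q = 14.8 + 0.05q → q* = 154.2373, p* = 22.5119.
At q = 63: demand price = 33 − 0.068·63 = 28.716; supply price = 14.8 + 0.05·63 = 17.95.
Δq = 154.2373 − 63 = 91.2373; wedge = 28.716 − 17.95 = 10.766.
DWL = ½ × 91.2373 × 10.766 = $491.13.

$491.13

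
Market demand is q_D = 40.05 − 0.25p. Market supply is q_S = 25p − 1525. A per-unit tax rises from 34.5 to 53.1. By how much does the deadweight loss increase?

201.65

In inverse form: demand p = 160.2 − 4q, supply p = 61 + 0.04q.
Competitive equilibrium: 160.2 − 4q = 61 + 0.04q → q* = 24.5545, p* = 61.9822.
For a per-unit tax t: Δq = t/4.04, so DWL = ½·t·(t/4.04) = t²/8.08.
At t = 34.5: DWL = 147.308. At t = 53.1: DWL = 348.962.
Increase = 348.962 − 147.308 = 201.65.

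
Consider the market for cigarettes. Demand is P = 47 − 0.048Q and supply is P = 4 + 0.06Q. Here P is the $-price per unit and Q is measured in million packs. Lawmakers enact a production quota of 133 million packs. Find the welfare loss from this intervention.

Competitive equilibrium: 47 − 0.048Q = 4 + 0.06Q → Q* = 398.1481, P* = 27.8889.
At Q = 133: demand price = 47 − 0.048·133 = 40.616; supply price = 4 + 0.06·133 = 11.98.
ΔQ = 398.1481 − 133 = 265.1481; wedge = 40.616 − 11.98 = 28.636.
DWL = ½ × 265.1481 × 28.636 = $3796.39 million.

$3796.39 million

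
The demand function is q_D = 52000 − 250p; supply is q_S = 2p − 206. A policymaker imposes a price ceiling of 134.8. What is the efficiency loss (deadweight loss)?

In inverse form: demand p = 208 − 0.004q, supply p = 103 + 0.5q.
Competitive equilibrium: 208 − 0.004q = 103 + 0.5q → q* = 208.3333, p* = 207.1667.
At the ceiling p = 134.8, quantity supplied = (134.8 − 103)/0.5 = 63.6.
Willingness to pay at q' = 63.6: 208 − 0.004·63.6 = 207.7456.
Δq = 208.3333 − 63.6 = 144.7333; wedge = 207.7456 − 134.8 = 72.9456.
The triangle = ½ × 144.7333 × 72.9456 = 5278.83.

5278.83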